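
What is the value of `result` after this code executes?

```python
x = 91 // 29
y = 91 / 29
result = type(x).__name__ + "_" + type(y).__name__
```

x is int; y is float; result = 'int_float'

'int_float'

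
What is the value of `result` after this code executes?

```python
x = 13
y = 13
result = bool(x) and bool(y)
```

x = 13; y = 13; result = True

True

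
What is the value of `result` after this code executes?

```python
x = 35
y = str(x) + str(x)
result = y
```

x = 35; y = '3535'; result = '3535'

'3535'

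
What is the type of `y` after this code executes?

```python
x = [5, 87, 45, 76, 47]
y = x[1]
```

Indexing list[int] returns int

int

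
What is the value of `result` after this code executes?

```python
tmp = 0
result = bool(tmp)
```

tmp = 0; result = False

False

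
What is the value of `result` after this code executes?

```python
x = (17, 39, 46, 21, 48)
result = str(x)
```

x = (17, 39, 46, 21, 48); result = '(17, 39, 46, 21, 48)'

'(17, 39, 46, 21, 48)'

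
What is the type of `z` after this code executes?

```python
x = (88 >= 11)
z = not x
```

'not' returns bool

bool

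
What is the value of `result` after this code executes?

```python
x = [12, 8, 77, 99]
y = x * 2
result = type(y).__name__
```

x is list; y is list; result = 'list'

'list'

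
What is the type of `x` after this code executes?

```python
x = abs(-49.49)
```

abs() of float returns float

float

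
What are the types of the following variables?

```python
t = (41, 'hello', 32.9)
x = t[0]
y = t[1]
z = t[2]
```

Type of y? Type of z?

tuple[1] is str; tuple[2] is float

str, float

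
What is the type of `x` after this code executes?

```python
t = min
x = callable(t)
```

callable() returns bool

bool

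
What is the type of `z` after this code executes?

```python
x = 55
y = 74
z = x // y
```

int // int = int

int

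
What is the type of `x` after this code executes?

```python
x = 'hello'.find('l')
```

str.find() returns int index

int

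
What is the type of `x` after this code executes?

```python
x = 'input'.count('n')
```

str.count() returns int

int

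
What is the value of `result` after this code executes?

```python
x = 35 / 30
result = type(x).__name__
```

x is float; result = 'float'

'float'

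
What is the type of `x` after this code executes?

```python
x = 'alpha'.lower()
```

str.lower() returns str

str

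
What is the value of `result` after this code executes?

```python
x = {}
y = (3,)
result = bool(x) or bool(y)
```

x = {}; y = (3,); result = True

True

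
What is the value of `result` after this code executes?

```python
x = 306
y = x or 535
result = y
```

x = 306; y = 306; result = 306

306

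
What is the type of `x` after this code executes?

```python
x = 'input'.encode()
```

str.encode() returns bytes

bytes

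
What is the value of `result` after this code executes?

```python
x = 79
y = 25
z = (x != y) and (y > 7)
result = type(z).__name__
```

x is int; y is int; z is bool; result = 'bool'

'bool'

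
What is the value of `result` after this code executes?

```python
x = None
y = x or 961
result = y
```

x = None; y = 961; result = 961

961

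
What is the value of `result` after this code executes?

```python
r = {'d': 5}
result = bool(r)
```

r = {'d': 5}; result = True

True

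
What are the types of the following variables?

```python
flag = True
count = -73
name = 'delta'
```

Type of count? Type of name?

count is assigned a bare integer (no decimal point), so it is an int; name is assigned a quoted string literal, so it is a str

int, str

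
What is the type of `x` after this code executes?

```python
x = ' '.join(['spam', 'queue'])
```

str.join() returns str

str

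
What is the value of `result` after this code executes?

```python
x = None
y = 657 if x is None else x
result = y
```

x = None; y = 657; result = 657

657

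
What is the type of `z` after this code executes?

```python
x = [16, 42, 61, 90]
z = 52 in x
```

'in' operator returns bool

bool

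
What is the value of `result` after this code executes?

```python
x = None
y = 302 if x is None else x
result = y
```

x = None; y = 302; result = 302

302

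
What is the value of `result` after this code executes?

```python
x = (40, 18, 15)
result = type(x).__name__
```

x is tuple; result = 'tuple'

'tuple'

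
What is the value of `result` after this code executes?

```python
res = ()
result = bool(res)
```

res = (); result = False

False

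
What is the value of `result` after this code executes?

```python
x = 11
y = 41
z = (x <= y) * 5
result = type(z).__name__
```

x is int; y is int; z is int; result = 'int'

'int'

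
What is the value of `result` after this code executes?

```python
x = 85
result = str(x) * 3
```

x = 85; result = '858585'

'858585'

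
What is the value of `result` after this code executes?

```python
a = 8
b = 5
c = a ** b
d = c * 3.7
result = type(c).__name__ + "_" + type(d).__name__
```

a is int; b is int; c is int; d is float; result = 'int_float'

'int_float'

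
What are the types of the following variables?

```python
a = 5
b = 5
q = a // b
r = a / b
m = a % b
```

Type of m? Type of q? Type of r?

% of ints returns int; // returns int; / returns float

int, int, float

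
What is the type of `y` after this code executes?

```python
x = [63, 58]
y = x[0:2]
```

Slicing a list returns a list

list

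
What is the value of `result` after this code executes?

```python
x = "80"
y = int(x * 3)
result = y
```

x = '80'; y = 808080; result = 808080

808080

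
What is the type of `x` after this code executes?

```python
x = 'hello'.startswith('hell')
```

str.startswith() returns bool

bool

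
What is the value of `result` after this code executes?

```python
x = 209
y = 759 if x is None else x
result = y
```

x = 209; y = 209; result = 209

209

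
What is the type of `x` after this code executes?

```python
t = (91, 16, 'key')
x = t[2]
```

Index 2 of tuple is a str literal

str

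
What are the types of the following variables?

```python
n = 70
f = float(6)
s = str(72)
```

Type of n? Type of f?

n is assigned a bare integer (no decimal point), so it is an int; f is assigned the result of calling float(), which returns a float

int, float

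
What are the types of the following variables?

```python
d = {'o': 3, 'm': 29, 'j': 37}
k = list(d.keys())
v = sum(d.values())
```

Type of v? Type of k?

sum of ints is int; list() converts to list

int, list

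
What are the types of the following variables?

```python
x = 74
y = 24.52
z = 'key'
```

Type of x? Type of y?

x is assigned a bare integer (no decimal point), so it is an int; y is assigned a number with a decimal point, so it is a float

int, float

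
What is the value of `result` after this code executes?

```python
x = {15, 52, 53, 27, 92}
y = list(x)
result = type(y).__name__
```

x is set; y is list; result = 'list'

'list'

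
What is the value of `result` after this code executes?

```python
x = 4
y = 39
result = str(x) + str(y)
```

x = 4; y = 39; result = '439'

'439'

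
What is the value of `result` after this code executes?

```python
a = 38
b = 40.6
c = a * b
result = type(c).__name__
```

a is int; b is float; c is float; result = 'float'

'float'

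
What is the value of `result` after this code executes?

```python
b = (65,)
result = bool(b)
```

b = (65,); result = True

True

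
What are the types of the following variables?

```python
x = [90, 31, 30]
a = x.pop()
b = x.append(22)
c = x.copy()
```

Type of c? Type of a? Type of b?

copy() returns list; pop() returns element; append() returns None

list, int, NoneType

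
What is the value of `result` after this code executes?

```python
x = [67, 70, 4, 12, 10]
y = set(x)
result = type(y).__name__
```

x is list; y is set; result = 'set'

'set'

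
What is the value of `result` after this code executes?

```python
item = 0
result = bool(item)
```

item = 0; result = False

False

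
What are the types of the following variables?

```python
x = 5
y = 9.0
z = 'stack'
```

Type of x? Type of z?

x is assigned a bare integer (no decimal point), so it is an int; z is assigned a quoted string literal, so it is a str

int, str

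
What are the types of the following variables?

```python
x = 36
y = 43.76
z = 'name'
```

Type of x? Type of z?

x is assigned a bare integer (no decimal point), so it is an int; z is assigned a quoted string literal, so it is a str

int, str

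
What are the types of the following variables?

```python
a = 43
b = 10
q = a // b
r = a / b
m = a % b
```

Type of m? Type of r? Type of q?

% of ints returns int; / returns float; // returns int

int, float, int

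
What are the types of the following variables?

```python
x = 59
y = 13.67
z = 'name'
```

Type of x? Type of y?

x is assigned a bare integer (no decimal point), so it is an int; y is assigned a number with a decimal point, so it is a float

int, float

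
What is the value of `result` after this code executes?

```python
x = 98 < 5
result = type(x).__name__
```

x is bool; result = 'bool'

'bool'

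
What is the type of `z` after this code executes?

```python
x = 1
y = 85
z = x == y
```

Equality comparison returns bool

bool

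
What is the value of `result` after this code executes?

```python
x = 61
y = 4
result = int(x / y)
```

x = 61; y = 4; result = 15

15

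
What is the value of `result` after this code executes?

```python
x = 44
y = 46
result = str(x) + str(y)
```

x = 44; y = 46; result = '4446'

'4446'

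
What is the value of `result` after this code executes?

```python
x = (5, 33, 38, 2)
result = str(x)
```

x = (5, 33, 38, 2); result = '(5, 33, 38, 2)'

'(5, 33, 38, 2)'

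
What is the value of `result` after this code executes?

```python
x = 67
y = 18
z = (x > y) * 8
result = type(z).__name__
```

x is int; y is int; z is int; result = 'int'

'int'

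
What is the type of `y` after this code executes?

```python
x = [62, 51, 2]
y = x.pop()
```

list.pop() returns the popped element

int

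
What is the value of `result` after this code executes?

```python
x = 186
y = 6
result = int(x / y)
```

x = 186; y = 6; result = 31

31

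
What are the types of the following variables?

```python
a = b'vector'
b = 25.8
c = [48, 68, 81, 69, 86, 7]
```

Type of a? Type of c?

a is assigned a bytes literal (b'...' prefix); c is assigned a list literal (square brackets)

bytes, list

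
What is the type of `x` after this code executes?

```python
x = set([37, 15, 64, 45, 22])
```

set() constructor returns set

set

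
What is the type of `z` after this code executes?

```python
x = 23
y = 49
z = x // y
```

int // int = int

int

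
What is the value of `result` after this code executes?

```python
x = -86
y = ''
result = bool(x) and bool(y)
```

x = -86; y = ''; result = False

False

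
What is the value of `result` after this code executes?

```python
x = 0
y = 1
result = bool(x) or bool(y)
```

x = 0; y = 1; result = True

True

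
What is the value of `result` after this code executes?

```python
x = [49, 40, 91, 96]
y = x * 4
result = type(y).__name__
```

x is list; y is list; result = 'list'

'list'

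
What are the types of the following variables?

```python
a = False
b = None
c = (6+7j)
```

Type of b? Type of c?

b is assigned None, whose type is NoneType; c is assigned (6+7j), an int plus an imaginary literal (j suffix), which evaluates to complex

NoneType, complex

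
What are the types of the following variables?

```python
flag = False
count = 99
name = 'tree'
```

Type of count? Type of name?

count is assigned a bare integer (no decimal point), so it is an int; name is assigned a quoted string literal, so it is a str

int, str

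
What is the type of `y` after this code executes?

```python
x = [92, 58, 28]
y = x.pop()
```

list.pop() returns the popped element

int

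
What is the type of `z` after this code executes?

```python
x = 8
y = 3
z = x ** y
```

positive int ** positive int = int

int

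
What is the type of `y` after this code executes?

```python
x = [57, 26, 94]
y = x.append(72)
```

list.append() returns None (mutates in place)

NoneType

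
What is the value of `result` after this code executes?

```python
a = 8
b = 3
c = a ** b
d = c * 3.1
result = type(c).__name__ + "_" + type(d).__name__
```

a is int; b is int; c is int; d is float; result = 'int_float'

'int_float'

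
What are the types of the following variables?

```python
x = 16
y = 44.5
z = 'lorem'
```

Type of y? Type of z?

y is assigned a number with a decimal point, so it is a float; z is assigned a quoted string literal, so it is a str

float, str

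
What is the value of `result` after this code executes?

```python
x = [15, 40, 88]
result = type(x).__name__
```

x is list; result = 'list'

'list'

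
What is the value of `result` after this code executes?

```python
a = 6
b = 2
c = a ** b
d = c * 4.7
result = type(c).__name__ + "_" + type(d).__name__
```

a is int; b is int; c is int; d is float; result = 'int_float'

'int_float'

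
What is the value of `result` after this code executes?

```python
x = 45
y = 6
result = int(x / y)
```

x = 45; y = 6; result = 7

7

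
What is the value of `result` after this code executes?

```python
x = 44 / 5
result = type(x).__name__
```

x is float; result = 'float'

'float'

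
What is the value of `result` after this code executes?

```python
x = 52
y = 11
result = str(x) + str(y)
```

x = 52; y = 11; result = '5211'

'5211'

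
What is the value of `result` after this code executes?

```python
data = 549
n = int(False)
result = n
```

data = 549; n = 0; result = 0

0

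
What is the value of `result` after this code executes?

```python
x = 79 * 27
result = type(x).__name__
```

x is int; result = 'int'

'int'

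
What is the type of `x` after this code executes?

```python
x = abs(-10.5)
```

abs() of float returns float

float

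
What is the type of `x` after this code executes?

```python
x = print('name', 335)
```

print() returns None

NoneType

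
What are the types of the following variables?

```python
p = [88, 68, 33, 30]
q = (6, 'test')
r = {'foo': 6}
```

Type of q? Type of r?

q is assigned a tuple (parenthesized, comma-separated values); r is assigned a dict literal ({key: value})

tuple, dict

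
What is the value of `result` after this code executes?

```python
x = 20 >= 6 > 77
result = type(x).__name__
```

x is bool; result = 'bool'

'bool'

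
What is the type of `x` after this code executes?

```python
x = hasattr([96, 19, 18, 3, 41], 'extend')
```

hasattr() returns bool

bool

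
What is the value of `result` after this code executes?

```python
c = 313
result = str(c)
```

c = 313; result = '313'

'313'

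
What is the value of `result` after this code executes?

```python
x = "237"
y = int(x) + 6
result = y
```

x = '237'; y = 243; result = 243

243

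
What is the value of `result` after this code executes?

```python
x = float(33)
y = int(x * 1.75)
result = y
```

x = 33.0; y = 57; result = 57

57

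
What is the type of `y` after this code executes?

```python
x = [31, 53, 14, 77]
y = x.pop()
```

list.pop() returns the popped element

int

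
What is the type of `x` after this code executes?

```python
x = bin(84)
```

bin() returns str representation

str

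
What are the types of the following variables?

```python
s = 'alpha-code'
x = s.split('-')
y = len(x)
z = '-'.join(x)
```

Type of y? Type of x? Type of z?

len() returns int; str.split() returns list; str.join() returns str

int, list, str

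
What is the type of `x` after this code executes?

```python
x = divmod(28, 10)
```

divmod() returns tuple of (quotient, remainder)

tuple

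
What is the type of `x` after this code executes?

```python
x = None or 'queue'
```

'or' with None returns the other truthy value (str)

str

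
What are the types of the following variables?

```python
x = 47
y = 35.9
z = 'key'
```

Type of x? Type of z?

x is assigned a bare integer (no decimal point), so it is an int; z is assigned a quoted string literal, so it is a str

int, str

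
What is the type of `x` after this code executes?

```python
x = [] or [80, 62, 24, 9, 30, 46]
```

'or' returns first truthy value (list)

list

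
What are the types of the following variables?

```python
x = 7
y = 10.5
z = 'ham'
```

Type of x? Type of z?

x is assigned a bare integer (no decimal point), so it is an int; z is assigned a quoted string literal, so it is a str

int, str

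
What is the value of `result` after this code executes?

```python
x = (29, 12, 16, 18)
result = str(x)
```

x = (29, 12, 16, 18); result = '(29, 12, 16, 18)'

'(29, 12, 16, 18)'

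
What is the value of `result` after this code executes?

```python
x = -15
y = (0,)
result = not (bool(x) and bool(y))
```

x = -15; y = (0,); result = False

False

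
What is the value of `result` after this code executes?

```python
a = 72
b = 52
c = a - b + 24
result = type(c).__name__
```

a is int; b is int; c is int; result = 'int'

'int'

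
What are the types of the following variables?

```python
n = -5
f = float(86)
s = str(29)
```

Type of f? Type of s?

f is assigned the result of calling float(), which returns a float; s is assigned the result of calling str(), which returns a str

float, str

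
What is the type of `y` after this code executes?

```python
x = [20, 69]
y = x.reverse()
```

list.reverse() returns None

NoneType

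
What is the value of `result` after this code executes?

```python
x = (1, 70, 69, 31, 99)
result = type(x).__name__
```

x is tuple; result = 'tuple'

'tuple'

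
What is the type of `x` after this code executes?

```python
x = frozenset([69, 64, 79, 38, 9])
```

frozenset() returns frozenset

frozenset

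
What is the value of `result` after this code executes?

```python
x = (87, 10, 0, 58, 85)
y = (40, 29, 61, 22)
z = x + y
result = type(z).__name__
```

x is tuple; y is tuple; z is tuple; result = 'tuple'

'tuple'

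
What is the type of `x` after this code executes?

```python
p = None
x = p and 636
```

'and' returns first falsy value (None)

NoneType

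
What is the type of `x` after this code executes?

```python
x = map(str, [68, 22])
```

map() returns a map object

map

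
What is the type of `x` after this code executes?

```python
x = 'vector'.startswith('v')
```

str.startswith() returns bool

bool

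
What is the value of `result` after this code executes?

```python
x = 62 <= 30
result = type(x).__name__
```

x is bool; result = 'bool'

'bool'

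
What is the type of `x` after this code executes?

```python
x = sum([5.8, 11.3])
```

sum() of floats returns float

float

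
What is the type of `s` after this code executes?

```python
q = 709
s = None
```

None has type NoneType

NoneType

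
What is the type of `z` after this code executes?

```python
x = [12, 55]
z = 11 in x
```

'in' operator returns bool

bool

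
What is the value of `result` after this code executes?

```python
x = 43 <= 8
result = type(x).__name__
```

x is bool; result = 'bool'

'bool'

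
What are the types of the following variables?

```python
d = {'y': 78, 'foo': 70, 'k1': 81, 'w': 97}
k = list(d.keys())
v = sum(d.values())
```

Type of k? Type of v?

list() converts to list; sum of ints is int

list, int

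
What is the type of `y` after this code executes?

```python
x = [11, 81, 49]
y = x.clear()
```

list.clear() returns None

NoneType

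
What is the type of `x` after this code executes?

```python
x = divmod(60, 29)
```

divmod() returns tuple of (quotient, remainder)

tuple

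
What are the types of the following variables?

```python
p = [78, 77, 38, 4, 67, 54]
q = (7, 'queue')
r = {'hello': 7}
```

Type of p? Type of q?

p is assigned a list literal (square brackets); q is assigned a tuple (parenthesized, comma-separated values)

list, tuple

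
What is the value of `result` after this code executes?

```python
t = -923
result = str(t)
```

t = -923; result = '-923'

'-923'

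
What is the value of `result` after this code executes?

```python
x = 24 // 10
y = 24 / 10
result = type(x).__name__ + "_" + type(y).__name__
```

x is int; y is float; result = 'int_float'

'int_float'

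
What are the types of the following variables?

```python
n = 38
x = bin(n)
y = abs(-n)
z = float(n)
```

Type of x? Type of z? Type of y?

bin() returns str; float() returns float; abs() of int returns int

str, float, int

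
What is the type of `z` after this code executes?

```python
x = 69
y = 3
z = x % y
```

int % int = int

int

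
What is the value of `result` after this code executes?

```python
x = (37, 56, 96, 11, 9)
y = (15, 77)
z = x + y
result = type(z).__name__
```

x is tuple; y is tuple; z is tuple; result = 'tuple'

'tuple'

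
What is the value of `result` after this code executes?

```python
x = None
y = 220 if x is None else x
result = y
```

x = None; y = 220; result = 220

220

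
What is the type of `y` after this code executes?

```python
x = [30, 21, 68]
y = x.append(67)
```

list.append() returns None (mutates in place)

NoneType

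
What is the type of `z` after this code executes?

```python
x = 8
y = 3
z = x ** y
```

positive int ** positive int = int

int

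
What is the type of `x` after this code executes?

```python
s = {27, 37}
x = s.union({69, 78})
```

set.union() returns a new set

set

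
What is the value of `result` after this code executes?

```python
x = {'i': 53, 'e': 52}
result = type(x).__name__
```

x is dict; result = 'dict'

'dict'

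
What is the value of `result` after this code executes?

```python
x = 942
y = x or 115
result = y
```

x = 942; y = 942; result = 942

942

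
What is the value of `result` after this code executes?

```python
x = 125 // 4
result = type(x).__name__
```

x is int; result = 'int'

'int'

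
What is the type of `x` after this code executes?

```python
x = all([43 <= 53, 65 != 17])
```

all() returns bool

bool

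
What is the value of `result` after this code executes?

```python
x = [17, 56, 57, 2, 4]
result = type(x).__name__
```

x is list; result = 'list'

'list'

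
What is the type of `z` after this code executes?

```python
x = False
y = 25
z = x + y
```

bool + int = int (bool is subclass of int)

int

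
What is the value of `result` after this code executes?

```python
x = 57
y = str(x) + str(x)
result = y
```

x = 57; y = '5757'; result = '5757'

'5757'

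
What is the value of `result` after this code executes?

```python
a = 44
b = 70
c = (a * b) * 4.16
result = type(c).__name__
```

a is int; b is int; c is float; result = 'float'

'float'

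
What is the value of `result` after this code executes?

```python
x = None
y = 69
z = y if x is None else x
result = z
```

x = None; y = 69; z = 69; result = 69

69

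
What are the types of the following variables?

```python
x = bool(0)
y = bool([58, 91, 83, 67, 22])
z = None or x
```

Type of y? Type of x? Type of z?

bool() returns bool; bool() returns bool; None or bool returns the bool

bool, bool, bool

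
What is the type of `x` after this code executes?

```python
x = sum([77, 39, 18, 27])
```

sum() of ints returns int

int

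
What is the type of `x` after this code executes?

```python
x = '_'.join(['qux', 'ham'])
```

str.join() returns str

str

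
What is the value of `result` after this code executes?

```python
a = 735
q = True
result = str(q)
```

a = 735; q = True; result = 'True'

'True'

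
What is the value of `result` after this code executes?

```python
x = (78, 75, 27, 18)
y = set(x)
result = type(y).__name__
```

x is tuple; y is set; result = 'set'

'set'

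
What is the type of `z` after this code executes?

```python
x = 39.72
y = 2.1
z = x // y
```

float // float = float

float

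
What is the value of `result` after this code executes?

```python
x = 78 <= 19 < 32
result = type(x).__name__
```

x is bool; result = 'bool'

'bool'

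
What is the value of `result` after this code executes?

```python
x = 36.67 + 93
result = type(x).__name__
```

x is float; result = 'float'

'float'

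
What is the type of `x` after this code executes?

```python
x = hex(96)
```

hex() returns str representation

str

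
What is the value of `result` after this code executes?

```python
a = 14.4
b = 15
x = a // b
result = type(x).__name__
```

a is float; b is int; x is float; result = 'float'

'float'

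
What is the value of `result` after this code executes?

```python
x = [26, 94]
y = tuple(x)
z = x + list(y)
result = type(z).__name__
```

x is list; y is tuple; z is list; result = 'list'

'list'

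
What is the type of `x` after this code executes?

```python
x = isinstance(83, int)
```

isinstance() returns bool

bool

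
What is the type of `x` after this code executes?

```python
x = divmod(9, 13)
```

divmod() returns tuple of (quotient, remainder)

tuple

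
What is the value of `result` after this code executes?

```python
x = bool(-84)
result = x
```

x = True; result = True

True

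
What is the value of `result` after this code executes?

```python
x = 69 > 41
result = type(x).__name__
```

x is bool; result = 'bool'

'bool'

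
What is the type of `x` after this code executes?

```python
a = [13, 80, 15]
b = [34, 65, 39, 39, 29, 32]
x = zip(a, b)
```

zip() returns a zip object

zip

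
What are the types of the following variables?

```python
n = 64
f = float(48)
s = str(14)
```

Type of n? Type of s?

n is assigned a bare integer (no decimal point), so it is an int; s is assigned the result of calling str(), which returns a str

int, str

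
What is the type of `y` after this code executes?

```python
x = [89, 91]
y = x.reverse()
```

list.reverse() returns None

NoneType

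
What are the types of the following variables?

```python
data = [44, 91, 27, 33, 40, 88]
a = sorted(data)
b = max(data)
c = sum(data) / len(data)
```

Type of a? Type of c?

sorted() returns list; int / int = float

list, float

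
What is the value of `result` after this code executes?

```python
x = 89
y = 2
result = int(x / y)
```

x = 89; y = 2; result = 44

44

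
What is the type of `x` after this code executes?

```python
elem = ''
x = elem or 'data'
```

'or' returns first truthy value (str)

str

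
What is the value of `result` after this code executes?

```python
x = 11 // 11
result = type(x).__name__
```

x is int; result = 'int'

'int'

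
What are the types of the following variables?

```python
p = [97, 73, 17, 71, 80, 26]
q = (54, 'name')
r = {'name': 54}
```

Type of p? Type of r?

p is assigned a list literal (square brackets); r is assigned a dict literal ({key: value})

list, dict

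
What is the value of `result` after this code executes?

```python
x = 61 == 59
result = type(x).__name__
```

x is bool; result = 'bool'

'bool'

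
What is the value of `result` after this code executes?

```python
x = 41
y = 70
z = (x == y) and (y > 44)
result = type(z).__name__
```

x is int; y is int; z is bool; result = 'bool'

'bool'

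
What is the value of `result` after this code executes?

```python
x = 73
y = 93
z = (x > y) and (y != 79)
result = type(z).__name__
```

x is int; y is int; z is bool; result = 'bool'

'bool'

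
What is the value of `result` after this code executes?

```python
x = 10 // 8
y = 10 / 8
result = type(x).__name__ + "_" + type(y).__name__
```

x is int; y is float; result = 'int_float'

'int_float'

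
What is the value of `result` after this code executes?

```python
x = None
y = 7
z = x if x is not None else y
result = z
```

x = None; y = 7; z = 7; result = 7

7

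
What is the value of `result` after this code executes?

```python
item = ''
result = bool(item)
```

item = ''; result = False

False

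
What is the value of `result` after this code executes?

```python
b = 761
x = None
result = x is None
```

b = 761; x = None; result = True

True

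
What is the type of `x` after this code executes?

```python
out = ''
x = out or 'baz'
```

'or' returns first truthy value (str)

str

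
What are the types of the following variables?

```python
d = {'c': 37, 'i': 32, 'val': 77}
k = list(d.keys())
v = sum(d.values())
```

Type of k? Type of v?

list() converts to list; sum of ints is int

list, int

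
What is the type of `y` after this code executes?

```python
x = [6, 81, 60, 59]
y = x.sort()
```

list.sort() returns None (mutates in place)

NoneType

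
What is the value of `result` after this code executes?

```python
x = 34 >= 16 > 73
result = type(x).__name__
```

x is bool; result = 'bool'

'bool'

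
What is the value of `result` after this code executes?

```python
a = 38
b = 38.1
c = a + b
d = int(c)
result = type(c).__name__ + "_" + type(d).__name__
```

a is int; b is float; c is float; d is int; result = 'float_int'

'float_int'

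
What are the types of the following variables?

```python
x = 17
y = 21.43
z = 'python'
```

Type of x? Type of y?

x is assigned a bare integer (no decimal point), so it is an int; y is assigned a number with a decimal point, so it is a float

int, float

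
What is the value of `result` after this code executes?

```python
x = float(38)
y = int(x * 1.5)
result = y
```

x = 38.0; y = 57; result = 57

57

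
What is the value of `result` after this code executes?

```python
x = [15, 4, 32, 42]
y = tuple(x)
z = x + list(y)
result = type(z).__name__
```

x is list; y is tuple; z is list; result = 'list'

'list'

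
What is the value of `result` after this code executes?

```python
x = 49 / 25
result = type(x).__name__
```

x is float; result = 'float'

'float'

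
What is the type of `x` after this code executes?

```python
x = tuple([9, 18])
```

tuple() constructor returns tuple

tuple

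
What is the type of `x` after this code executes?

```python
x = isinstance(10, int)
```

isinstance() returns bool

bool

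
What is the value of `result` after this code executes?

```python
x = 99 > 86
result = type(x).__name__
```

x is bool; result = 'bool'

'bool'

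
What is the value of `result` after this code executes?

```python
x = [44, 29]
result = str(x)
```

x = [44, 29]; result = '[44, 29]'

'[44, 29]'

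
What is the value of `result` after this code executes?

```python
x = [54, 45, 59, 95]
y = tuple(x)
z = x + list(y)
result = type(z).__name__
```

x is list; y is tuple; z is list; result = 'list'

'list'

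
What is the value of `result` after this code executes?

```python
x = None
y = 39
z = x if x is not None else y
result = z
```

x = None; y = 39; z = 39; result = 39

39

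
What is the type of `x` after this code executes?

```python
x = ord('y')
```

ord() returns int (code point)

int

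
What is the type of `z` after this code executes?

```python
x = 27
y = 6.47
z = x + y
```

int + float = float

float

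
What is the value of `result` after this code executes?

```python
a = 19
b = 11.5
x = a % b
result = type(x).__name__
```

a is int; b is float; x is float; result = 'float'

'float'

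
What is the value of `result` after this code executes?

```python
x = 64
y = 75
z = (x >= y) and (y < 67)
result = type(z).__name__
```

x is int; y is int; z is bool; result = 'bool'

'bool'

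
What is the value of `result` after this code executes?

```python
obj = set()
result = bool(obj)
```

obj = set(); result = False

False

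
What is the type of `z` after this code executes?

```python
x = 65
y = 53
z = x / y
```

int / int = float

float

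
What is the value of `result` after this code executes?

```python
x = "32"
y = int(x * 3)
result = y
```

x = '32'; y = 323232; result = 323232

323232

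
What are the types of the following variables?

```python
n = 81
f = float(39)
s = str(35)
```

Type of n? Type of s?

n is assigned a bare integer (no decimal point), so it is an int; s is assigned the result of calling str(), which returns a str

int, str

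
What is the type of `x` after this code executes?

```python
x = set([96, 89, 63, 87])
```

set() constructor returns set

set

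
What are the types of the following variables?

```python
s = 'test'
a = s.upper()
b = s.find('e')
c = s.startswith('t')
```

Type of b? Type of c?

find() returns int; startswith() returns bool

int, bool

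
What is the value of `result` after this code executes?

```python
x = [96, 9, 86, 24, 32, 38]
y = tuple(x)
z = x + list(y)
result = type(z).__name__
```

x is list; y is tuple; z is list; result = 'list'

'list'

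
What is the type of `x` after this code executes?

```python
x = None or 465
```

'or' with None returns the other truthy value

int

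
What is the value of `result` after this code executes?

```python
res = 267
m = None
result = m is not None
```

res = 267; m = None; result = False

False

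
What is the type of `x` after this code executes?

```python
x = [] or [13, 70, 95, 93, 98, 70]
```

'or' returns first truthy value (list)

list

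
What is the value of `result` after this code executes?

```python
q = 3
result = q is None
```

q = 3; result = False

False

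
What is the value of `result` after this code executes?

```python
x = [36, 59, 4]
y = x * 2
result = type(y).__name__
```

x is list; y is list; result = 'list'

'list'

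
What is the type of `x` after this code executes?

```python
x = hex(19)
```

hex() returns str representation

str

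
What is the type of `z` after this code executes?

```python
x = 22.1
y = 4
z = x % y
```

float % int = float

float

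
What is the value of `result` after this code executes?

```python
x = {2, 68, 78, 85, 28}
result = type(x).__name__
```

x is set; result = 'set'

'set'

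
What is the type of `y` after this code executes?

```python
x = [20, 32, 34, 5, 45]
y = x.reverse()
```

list.reverse() returns None

NoneType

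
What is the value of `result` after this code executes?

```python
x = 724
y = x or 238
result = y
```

x = 724; y = 724; result = 724

724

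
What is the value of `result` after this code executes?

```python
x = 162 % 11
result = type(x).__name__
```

x is int; result = 'int'

'int'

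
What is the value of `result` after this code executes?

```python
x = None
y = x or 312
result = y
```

x = None; y = 312; result = 312

312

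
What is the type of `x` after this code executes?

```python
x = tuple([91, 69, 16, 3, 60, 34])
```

tuple() constructor returns tuple

tuple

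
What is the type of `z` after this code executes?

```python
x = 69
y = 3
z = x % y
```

int % int = int

int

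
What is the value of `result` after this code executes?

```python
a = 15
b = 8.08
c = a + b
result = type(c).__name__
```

a is int; b is float; c is float; result = 'float'

'float'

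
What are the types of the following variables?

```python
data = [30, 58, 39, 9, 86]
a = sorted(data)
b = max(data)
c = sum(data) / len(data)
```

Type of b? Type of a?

max of ints returns int; sorted() returns list

int, list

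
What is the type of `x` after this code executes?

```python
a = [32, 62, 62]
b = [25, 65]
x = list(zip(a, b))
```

list(zip()) returns a list of tuples

list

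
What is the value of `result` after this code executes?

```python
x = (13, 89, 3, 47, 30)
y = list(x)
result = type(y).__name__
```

x is tuple; y is list; result = 'list'

'list'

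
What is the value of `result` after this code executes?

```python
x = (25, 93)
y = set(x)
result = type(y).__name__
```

x is tuple; y is set; result = 'set'

'set'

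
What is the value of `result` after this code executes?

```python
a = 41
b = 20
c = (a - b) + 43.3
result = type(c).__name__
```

a is int; b is int; c is float; result = 'float'

'float'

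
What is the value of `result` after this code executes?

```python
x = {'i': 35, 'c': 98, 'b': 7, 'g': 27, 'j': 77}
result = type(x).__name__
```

x is dict; result = 'dict'

'dict'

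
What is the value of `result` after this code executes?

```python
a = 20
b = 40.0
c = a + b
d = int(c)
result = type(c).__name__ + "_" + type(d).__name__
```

a is int; b is float; c is float; d is int; result = 'float_int'

'float_int'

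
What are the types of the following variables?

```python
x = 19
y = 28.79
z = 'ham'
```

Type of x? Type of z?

x is assigned a bare integer (no decimal point), so it is an int; z is assigned a quoted string literal, so it is a str

int, str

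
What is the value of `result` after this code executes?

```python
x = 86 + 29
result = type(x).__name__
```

x is int; result = 'int'

'int'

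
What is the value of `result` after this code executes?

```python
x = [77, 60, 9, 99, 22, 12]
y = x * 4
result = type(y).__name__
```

x is list; y is list; result = 'list'

'list'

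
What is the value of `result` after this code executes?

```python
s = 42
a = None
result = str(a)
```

s = 42; a = None; result = 'None'

'None'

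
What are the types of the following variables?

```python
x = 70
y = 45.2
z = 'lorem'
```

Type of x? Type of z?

x is assigned a bare integer (no decimal point), so it is an int; z is assigned a quoted string literal, so it is a str

int, str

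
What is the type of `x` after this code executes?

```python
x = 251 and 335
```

'and' with truthy values returns last operand (int)

int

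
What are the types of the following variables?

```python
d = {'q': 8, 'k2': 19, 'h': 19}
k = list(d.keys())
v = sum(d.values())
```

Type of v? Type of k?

sum of ints is int; list() converts to list

int, list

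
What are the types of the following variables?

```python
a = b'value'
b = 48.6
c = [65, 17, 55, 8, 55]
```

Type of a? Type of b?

a is assigned a bytes literal (b'...' prefix); b is assigned a number with a decimal point, so it is a float

bytes, float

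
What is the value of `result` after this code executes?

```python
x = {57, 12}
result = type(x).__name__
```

x is set; result = 'set'

'set'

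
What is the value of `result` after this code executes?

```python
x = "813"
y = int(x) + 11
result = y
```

x = '813'; y = 824; result = 824

824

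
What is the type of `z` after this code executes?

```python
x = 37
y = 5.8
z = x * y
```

int * float = float

float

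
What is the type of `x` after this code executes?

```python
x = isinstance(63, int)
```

isinstance() returns bool

bool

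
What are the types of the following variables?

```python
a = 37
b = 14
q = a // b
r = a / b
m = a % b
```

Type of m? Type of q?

% of ints returns int; // returns int

int, int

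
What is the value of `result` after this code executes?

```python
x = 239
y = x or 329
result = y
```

x = 239; y = 239; result = 239

239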